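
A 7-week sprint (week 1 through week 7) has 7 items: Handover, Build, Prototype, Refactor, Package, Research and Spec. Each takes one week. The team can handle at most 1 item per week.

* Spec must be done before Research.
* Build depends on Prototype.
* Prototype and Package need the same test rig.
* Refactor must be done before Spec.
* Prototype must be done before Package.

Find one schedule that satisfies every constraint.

Handover=week 7, Spec=week 3, Prototype=week 1, Build=week 4, Refactor=week 2, Package=week 5, Research=week 6

Checking: Refactor(week 2) before Spec(week 3); Prototype(week 1) before Build(week 4); Spec(week 3) before Research(week 6); Prototype(week 1) before Package(week 5); Prototype(week 1) != Package(week 5); max 1 per week (cap 1).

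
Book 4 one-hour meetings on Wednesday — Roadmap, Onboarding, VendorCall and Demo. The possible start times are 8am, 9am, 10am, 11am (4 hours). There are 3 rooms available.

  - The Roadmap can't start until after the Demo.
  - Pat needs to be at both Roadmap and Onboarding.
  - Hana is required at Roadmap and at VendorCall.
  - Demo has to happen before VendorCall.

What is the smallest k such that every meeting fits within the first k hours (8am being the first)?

3

The precedence chain requires at least 2 distinct hours.
With at most 3 per hour and 4 meetings, at least 2 hours are needed.
Could 2 hours be enough, i.e. nothing placed later than 9am? No: VendorCall must come after Demo (at 8am or later) → {9am}; Demo must come before VendorCall (at 9am or earlier) → {8am}; Roadmap must come after Demo (at 8am or later) → {9am}; VendorCall can't share with Roadmap (9am) → nothing is left.
So 2 hours is not enough.
3 works (last occupied hour: 10am): for example VendorCall=10am, Demo=8am, Roadmap=9am, Onboarding=8am.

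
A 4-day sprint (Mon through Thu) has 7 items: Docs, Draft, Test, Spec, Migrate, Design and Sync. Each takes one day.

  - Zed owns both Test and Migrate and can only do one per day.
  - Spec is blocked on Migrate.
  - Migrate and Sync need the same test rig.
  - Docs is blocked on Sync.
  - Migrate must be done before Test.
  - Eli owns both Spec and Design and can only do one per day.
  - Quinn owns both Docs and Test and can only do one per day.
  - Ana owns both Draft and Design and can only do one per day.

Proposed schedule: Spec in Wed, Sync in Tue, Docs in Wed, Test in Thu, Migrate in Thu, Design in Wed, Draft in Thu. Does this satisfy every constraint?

No — it violates: Spec is blocked on Migrate

Eli owns both Spec and Design and can only do one per day — violated.
Spec is blocked on Migrate — violated.
Quinn owns both Docs and Test and can only do one per day — holds.
Docs is blocked on Sync — holds.
Migrate must be done before Test — violated.
Zed owns both Test and Migrate and can only do one per day — violated.
Ana owns both Draft and Design and can only do one per day — holds.
Migrate and Sync need the same test rig — holds.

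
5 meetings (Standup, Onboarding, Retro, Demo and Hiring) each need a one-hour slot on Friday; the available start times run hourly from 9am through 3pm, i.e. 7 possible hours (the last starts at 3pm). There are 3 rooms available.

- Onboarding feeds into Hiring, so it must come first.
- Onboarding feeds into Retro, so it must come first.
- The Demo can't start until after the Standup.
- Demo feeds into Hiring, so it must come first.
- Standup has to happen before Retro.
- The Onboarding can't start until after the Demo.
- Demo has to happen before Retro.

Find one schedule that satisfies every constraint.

Retro -> 12pm, Standup -> 9am, Hiring -> 12pm, Demo -> 10am, Onboarding -> 11am

Checking: Standup(9am) before Retro(12pm); Onboarding(11am) before Hiring(12pm); Demo(10am) before Hiring(12pm); Demo(10am) before Retro(12pm); Demo(10am) before Onboarding(11am); Standup(9am) before Demo(10am); Onboarding(11am) before Retro(12pm); max 2 per hour (cap 3).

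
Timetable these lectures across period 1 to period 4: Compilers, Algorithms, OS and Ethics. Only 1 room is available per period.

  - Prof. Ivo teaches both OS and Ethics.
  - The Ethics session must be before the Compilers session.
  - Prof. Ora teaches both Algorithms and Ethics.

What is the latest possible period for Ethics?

period 3

Downstream work caps Ethics at period 3.
Ethics at period 3 is achievable: OS -> period 2, Algorithms -> period 1, Compilers -> period 4, Ethics -> period 3.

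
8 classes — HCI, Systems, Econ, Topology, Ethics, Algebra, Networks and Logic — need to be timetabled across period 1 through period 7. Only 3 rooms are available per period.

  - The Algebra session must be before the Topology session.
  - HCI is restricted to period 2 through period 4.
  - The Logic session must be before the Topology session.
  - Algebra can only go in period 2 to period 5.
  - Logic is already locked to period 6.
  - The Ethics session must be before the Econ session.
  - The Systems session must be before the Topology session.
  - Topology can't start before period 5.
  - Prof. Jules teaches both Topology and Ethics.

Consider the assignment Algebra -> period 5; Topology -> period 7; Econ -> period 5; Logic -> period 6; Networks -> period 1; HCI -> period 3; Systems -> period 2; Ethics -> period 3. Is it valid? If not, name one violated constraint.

Yes

The Ethics session must be before the Econ session — holds.
The Logic session must be before the Topology session — holds.
The Algebra session must be before the Topology session — holds.
Only 3 rooms are available per period — holds.
Topology can't start before period 5 — holds.
The Systems session must be before the Topology session — holds.
HCI is restricted to period 2 through period 4 — holds.
Algebra can only go in period 2 to period 5 — holds.
Prof. Jules teaches both Topology and Ethics — holds.
Logic is already locked to period 6 — holds.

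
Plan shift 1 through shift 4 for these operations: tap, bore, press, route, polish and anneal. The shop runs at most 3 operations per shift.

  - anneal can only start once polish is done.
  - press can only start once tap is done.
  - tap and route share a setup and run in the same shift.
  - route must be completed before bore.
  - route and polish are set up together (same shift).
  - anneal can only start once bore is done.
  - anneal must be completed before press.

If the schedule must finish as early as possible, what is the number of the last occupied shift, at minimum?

4

The precedence chain requires at least 4 distinct shifts.
With at most 3 per shift and 6 operations, at least 2 shifts are needed.
4 works (last occupied shift: shift 4): for example route=shift 1, tap=shift 1, polish=shift 1, bore=shift 2, press=shift 4, anneal=shift 3.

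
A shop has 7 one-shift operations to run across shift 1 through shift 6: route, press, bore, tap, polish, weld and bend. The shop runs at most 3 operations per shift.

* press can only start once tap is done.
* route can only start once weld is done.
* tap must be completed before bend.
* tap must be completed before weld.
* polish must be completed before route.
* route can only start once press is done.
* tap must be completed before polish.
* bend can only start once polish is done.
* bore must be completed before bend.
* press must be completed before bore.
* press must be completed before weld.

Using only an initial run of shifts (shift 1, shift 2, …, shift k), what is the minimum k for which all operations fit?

The precedence chain requires at least 4 distinct shifts.
With at most 3 per shift and 7 operations, at least 3 shifts are needed.
4 works (last occupied shift: shift 4): for example tap -> shift 1; press -> shift 2; bore -> shift 3; bend -> shift 4; polish -> shift 2; route -> shift 4; weld -> shift 3.

4 shifts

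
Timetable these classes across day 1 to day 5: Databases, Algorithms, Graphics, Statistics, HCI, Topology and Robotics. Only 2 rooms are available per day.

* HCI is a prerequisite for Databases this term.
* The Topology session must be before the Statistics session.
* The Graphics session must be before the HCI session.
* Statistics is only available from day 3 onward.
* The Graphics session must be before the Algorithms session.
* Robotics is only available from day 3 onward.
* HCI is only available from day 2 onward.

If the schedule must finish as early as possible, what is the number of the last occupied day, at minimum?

The precedence chain requires at least 3 distinct days.
With at most 2 per day and 7 classes, at least 4 days are needed.
4 works (last occupied day: day 4): for example HCI -> day 2; Algorithms -> day 2; Graphics -> day 1; Topology -> day 1; Statistics -> day 3; Robotics -> day 3; Databases -> day 4.

4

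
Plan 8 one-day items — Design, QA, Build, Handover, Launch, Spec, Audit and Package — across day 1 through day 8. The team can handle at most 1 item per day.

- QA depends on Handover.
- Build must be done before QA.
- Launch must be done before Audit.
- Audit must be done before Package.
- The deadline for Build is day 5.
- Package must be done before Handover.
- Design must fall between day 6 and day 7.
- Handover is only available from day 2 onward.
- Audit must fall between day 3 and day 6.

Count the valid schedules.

36

Splitting on Design: it can be day 6 (18), day 7 (18). Listing each branch's schedules as (QA, Build, Handover, Launch, Spec, Audit, Package) by day number:
Design=day 6: (7,1,5,2,8,3,4) (7,2,5,1,8,3,4) (8,1,5,2,7,3,4) (8,1,7,2,3,4,5) (8,1,7,2,4,3,5) (8,1,7,2,5,3,4) (8,1,7,3,2,4,5) (8,2,5,1,7,3,4) (8,2,7,1,3,4,5) (8,2,7,1,4,3,5) (8,2,7,1,5,3,4) (8,2,7,3,1,4,5) (8,3,7,1,2,4,5) (8,3,7,2,1,4,5) (8,4,7,1,2,3,5) (8,4,7,2,1,3,5) (8,5,7,1,2,3,4) (8,5,7,2,1,3,4) — 18.
Design=day 7: (6,1,5,2,8,3,4) (6,2,5,1,8,3,4) (8,1,5,2,6,3,4) (8,1,6,2,3,4,5) (8,1,6,2,4,3,5) (8,1,6,2,5,3,4) (8,1,6,3,2,4,5) (8,2,5,1,6,3,4) (8,2,6,1,3,4,5) (8,2,6,1,4,3,5) (8,2,6,1,5,3,4) (8,2,6,3,1,4,5) (8,3,6,1,2,4,5) (8,3,6,2,1,4,5) (8,4,6,1,2,3,5) (8,4,6,2,1,3,5) (8,5,6,1,2,3,4) (8,5,6,2,1,3,4) — 18.
Summing: 18 + 18 = 36.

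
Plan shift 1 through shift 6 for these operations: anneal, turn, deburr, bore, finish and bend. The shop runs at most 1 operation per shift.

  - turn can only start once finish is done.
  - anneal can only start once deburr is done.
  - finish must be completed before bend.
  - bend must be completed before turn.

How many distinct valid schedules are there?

Splitting on anneal: it can be shift 2 (4), shift 3 (8), shift 4 (12), shift 5 (16), shift 6 (20). Listing each branch's schedules as (turn, deburr, bore, finish, bend) by shift number:
anneal=shift 2: (5,1,6,3,4) (6,1,3,4,5) (6,1,4,3,5) (6,1,5,3,4) — 4.
anneal=shift 3: (5,1,6,2,4) (5,2,6,1,4) (6,1,2,4,5) (6,1,4,2,5) (6,1,5,2,4) (6,2,1,4,5) (6,2,4,1,5) (6,2,5,1,4) — 8.
anneal=shift 4: (5,1,6,2,3) (5,2,6,1,3) (5,3,6,1,2) (6,1,2,3,5) (6,1,3,2,5) (6,1,5,2,3) (6,2,1,3,5) (6,2,3,1,5) (6,2,5,1,3) (6,3,1,2,5) (6,3,2,1,5) (6,3,5,1,2) — 12.
anneal=shift 5: (3,4,6,1,2) (4,1,6,2,3) (4,2,6,1,3) (4,3,6,1,2) (6,1,2,3,4) (6,1,3,2,4) (6,1,4,2,3) (6,2,1,3,4) (6,2,3,1,4) (6,2,4,1,3) (6,3,1,2,4) (6,3,2,1,4) (6,3,4,1,2) (6,4,1,2,3) (6,4,2,1,3) (6,4,3,1,2) — 16.
anneal=shift 6: (3,4,5,1,2) (3,5,4,1,2) (4,1,5,2,3) (4,2,5,1,3) (4,3,5,1,2) (4,5,1,2,3) (4,5,2,1,3) (4,5,3,1,2) (5,1,2,3,4) (5,1,3,2,4) (5,1,4,2,3) (5,2,1,3,4) (5,2,3,1,4) (5,2,4,1,3) (5,3,1,2,4) (5,3,2,1,4) (5,3,4,1,2) (5,4,1,2,3) (5,4,2,1,3) (5,4,3,1,2) — 20.
Summing: 4 + 8 + 12 + 16 + 20 = 60.

60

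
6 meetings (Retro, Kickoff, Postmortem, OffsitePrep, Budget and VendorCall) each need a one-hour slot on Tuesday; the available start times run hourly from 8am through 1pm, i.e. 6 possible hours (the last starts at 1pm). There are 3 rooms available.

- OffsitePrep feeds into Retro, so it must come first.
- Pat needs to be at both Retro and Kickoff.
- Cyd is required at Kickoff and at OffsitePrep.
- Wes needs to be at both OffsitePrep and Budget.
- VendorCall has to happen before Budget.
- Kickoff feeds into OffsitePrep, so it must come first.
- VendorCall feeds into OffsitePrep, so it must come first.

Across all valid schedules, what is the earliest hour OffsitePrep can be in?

9am

Precedence pushes OffsitePrep to at least 9am; downstream work caps OffsitePrep at 12pm.
OffsitePrep at 9am is achievable: OffsitePrep -> 9am; Postmortem -> 8am; VendorCall -> 8am; Kickoff -> 8am; Retro -> 10am; Budget -> 10am.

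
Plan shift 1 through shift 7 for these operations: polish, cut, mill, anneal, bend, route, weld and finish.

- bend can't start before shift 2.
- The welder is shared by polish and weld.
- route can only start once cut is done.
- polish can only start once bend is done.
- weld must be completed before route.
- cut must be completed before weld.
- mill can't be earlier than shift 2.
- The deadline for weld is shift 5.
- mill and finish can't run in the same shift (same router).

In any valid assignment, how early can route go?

shift 3

Precedence pushes route to at least shift 3.
route at shift 3 is achievable: bend -> shift 2, finish -> shift 1, polish -> shift 3, cut -> shift 1, anneal -> shift 1, route -> shift 3, weld -> shift 2, mill -> shift 2.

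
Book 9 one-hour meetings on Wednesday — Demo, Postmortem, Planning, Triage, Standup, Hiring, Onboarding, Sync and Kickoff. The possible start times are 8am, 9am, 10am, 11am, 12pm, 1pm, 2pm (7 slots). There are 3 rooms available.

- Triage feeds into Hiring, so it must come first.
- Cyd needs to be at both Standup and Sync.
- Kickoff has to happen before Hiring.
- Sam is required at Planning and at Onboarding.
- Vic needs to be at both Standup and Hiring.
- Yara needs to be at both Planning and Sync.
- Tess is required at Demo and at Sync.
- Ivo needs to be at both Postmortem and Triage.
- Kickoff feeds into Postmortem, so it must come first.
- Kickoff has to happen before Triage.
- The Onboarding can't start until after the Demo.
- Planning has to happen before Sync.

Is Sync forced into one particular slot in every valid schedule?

No

Sync can be 9am (e.g. Triage -> 9am, Postmortem -> 10am, Hiring -> 10am, Planning -> 8am, Onboarding -> 9am, Kickoff -> 8am, Demo -> 8am, Sync -> 9am, Standup -> 11am) or 10am (e.g. Hiring -> 10am, Planning -> 8am, Kickoff -> 8am, Sync -> 10am, Onboarding -> 9am, Triage -> 9am, Postmortem -> 10am, Demo -> 8am, Standup -> 9am).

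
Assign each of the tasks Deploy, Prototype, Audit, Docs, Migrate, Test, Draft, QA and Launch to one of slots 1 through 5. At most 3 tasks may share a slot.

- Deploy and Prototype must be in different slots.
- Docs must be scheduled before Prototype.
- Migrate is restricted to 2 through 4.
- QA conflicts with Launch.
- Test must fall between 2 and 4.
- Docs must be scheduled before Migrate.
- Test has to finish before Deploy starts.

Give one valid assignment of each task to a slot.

Draft=1; Audit=1; Deploy=3; Launch=4; Docs=1; QA=3; Migrate=2; Test=2; Prototype=2

Checking: Test(2) before Deploy(3); Docs(1) before Prototype(2); Docs(1) before Migrate(2); QA(3) != Launch(4); Deploy(3) != Prototype(2); Test=2 in [2,4]; Migrate=2 in [2,4]; max 3 per slot (cap 3).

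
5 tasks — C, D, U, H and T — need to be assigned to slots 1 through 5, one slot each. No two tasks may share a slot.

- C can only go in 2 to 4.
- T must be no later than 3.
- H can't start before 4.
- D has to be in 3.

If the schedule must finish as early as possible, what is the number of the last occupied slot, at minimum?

slot 5

With at most 1 per slot and 5 tasks, at least 5 slots are needed.
H can't be placed before 4, so the schedule must run through at least slot 4.
5 works (last occupied slot: 5): for example C -> 2, H -> 4, D -> 3, T -> 1, U -> 5.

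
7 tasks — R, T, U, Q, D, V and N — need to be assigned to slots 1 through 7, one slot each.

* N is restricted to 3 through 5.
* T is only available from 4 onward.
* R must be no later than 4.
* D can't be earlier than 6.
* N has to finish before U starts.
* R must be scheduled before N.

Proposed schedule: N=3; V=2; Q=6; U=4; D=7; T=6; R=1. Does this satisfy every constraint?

D can't be earlier than 6 — holds.
T is only available from 4 onward — holds.
N has to finish before U starts — holds.
N is restricted to 3 through 5 — holds.
R must be scheduled before N — holds.
R must be no later than 4 — holds.

Valid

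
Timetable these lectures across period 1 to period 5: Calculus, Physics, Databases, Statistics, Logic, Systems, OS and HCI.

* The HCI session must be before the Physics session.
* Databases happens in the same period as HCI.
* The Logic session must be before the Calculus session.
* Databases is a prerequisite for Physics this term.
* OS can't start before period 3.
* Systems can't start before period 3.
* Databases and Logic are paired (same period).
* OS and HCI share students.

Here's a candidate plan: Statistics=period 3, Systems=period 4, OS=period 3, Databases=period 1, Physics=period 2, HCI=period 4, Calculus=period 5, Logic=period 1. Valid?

No. Databases happens in the same period as HCI is not satisfied.

OS can't start before period 3 — holds.
The Logic session must be before the Calculus session — holds.
Databases and Logic are paired (same period) — holds.
OS and HCI share students — holds.
Databases happens in the same period as HCI — violated.
Systems can't start before period 3 — holds.
The HCI session must be before the Physics session — violated.
Databases is a prerequisite for Physics this term — holds.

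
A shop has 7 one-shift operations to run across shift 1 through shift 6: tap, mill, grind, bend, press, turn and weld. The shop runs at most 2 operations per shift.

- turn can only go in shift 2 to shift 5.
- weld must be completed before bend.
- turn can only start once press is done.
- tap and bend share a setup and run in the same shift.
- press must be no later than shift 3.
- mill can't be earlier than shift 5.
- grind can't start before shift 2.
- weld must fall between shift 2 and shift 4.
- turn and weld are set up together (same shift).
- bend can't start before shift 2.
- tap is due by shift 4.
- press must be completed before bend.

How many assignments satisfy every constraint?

Splitting on tap: it can be shift 3 (6), shift 4 (18). Listing each branch's schedules as (mill, grind, bend, press, turn, weld) by shift number:
tap=shift 3: (5,4,3,1,2,2) (5,5,3,1,2,2) (5,6,3,1,2,2) (6,4,3,1,2,2) (6,5,3,1,2,2) (6,6,3,1,2,2) — 6.
tap=shift 4: (5,2,4,1,3,3) (5,2,4,2,3,3) (5,3,4,1,2,2) (5,5,4,1,2,2) (5,5,4,1,3,3) (5,5,4,2,3,3) (5,6,4,1,2,2) (5,6,4,1,3,3) (5,6,4,2,3,3) (6,2,4,1,3,3) (6,2,4,2,3,3) (6,3,4,1,2,2) (6,5,4,1,2,2) (6,5,4,1,3,3) (6,5,4,2,3,3) (6,6,4,1,2,2) (6,6,4,1,3,3) (6,6,4,2,3,3) — 18.
Summing: 6 + 18 = 24.

24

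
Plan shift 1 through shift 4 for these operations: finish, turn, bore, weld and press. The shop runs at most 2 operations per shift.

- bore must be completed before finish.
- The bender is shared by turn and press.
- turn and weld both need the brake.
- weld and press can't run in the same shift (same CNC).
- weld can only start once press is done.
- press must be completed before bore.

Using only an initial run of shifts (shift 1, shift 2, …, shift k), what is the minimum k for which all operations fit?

3

The precedence chain requires at least 3 distinct shifts.
With at most 2 per shift and 5 operations, at least 3 shifts are needed.
3 works (last occupied shift: shift 3): for example finish=shift 3, weld=shift 2, press=shift 1, turn=shift 3, bore=shift 2.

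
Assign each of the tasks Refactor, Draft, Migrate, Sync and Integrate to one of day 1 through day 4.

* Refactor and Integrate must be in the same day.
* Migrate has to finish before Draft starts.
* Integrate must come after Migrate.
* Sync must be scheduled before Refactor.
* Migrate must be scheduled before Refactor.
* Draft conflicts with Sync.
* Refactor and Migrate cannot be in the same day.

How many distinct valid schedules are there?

Splitting on Refactor: it can be day 2 (3), day 3 (9), day 4 (15). Listing each branch's schedules as (Draft, Migrate, Sync, Integrate) by day number:
Refactor=day 2: (2,1,1,2) (3,1,1,2) (4,1,1,2) — 3.
Refactor=day 3: (2,1,1,3) (3,1,1,3) (3,1,2,3) (3,2,1,3) (3,2,2,3) (4,1,1,3) (4,1,2,3) (4,2,1,3) (4,2,2,3) — 9.
Refactor=day 4: (2,1,1,4) (2,1,3,4) (3,1,1,4) (3,1,2,4) (3,2,1,4) (3,2,2,4) (4,1,1,4) (4,1,2,4) (4,1,3,4) (4,2,1,4) (4,2,2,4) (4,2,3,4) (4,3,1,4) (4,3,2,4) (4,3,3,4) — 15.
Summing: 3 + 9 + 15 = 27.

27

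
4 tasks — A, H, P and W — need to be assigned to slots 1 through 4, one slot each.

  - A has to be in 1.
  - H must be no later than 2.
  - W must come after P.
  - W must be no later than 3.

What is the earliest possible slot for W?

Precedence pushes W to at least 2; W's own window allows nothing later than 3.
W at 2 is achievable: W -> 2; H -> 1; P -> 1; A -> 1.

2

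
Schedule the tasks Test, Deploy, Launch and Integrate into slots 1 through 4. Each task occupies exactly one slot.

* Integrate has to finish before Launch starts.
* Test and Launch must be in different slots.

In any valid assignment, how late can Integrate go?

3

Downstream work caps Integrate at 3.
Integrate at 3 is achievable: Deploy=1; Launch=4; Test=1; Integrate=3.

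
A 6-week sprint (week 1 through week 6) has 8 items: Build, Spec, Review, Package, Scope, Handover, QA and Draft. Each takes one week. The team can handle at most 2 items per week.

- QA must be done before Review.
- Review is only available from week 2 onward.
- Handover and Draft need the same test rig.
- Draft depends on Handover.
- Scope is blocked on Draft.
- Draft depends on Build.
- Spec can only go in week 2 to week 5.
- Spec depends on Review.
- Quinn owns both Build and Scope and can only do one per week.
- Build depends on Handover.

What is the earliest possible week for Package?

Package at week 1 is achievable: Draft -> week 4, Scope -> week 5, Review -> week 2, Package -> week 1, Build -> week 3, Spec -> week 3, Handover -> week 2, QA -> week 1.

week 1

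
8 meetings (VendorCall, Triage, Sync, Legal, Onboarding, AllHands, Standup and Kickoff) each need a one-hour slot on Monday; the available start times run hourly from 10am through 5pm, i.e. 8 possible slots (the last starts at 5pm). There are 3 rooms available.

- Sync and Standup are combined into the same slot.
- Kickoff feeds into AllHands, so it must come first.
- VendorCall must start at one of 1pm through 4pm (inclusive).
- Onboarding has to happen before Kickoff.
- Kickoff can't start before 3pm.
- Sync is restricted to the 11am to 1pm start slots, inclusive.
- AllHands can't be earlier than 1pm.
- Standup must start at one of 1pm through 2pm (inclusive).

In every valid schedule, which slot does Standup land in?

Standup is available from 1pm; Standup's own window allows nothing later than 2pm; Standup must be in the same slot as Sync, which can't be after 1pm, so Standup is at most 1pm.
So Standup is pinned to 1pm.

1pm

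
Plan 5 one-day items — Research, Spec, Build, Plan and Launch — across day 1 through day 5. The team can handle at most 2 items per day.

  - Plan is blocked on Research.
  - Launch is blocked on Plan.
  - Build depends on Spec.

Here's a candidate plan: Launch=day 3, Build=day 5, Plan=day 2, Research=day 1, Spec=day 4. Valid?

Valid

Launch is blocked on Plan — holds.
The team can handle at most 2 items per day — holds.
Plan is blocked on Research — holds.
Build depends on Spec — holds.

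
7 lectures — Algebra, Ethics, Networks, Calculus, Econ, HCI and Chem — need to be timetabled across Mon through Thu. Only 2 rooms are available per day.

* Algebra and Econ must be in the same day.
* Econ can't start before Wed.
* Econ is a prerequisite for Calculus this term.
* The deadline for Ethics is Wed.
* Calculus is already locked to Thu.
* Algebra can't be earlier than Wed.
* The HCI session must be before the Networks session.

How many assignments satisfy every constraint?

10

Splitting on Ethics: it can be Mon (5), Tue (5). Listing each branch's schedules as (Algebra, Networks, Calculus, Econ, HCI, Chem):
Ethics=Mon: (Wed,Tue,Thu,Wed,Mon,Tue) (Wed,Tue,Thu,Wed,Mon,Thu) (Wed,Thu,Thu,Wed,Mon,Tue) (Wed,Thu,Thu,Wed,Tue,Mon) (Wed,Thu,Thu,Wed,Tue,Tue) — 5.
Ethics=Tue: (Wed,Tue,Thu,Wed,Mon,Mon) (Wed,Tue,Thu,Wed,Mon,Thu) (Wed,Thu,Thu,Wed,Mon,Mon) (Wed,Thu,Thu,Wed,Mon,Tue) (Wed,Thu,Thu,Wed,Tue,Mon) — 5.
Summing: 5 + 5 = 10.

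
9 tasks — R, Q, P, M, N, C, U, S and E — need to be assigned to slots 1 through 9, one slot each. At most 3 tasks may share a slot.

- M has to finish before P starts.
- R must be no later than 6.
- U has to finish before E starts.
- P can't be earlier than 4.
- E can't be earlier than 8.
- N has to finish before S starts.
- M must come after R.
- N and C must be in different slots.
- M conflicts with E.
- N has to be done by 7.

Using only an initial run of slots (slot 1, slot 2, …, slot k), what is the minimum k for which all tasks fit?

The precedence chain requires at least 3 distinct slots.
With at most 3 per slot and 9 tasks, at least 3 slots are needed.
E can't be placed before 8, so the schedule must run through at least slot 8.
8 works (last occupied slot: 8): for example S in 2; C in 3; P in 4; E in 8; U in 1; N in 1; M in 2; R in 1; Q in 2.

8 slots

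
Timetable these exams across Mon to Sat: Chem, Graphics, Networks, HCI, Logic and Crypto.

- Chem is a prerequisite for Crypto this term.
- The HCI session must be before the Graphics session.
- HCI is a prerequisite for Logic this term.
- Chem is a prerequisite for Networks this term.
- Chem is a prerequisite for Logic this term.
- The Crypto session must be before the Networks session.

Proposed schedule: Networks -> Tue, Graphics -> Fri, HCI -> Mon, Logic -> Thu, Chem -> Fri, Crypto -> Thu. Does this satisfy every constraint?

Chem is a prerequisite for Networks this term — violated.
Chem is a prerequisite for Logic this term — violated.
The Crypto session must be before the Networks session — violated.
HCI is a prerequisite for Logic this term — holds.
Chem is a prerequisite for Crypto this term — violated.
The HCI session must be before the Graphics session — holds.

No. Chem is a prerequisite for Networks this term is not satisfied.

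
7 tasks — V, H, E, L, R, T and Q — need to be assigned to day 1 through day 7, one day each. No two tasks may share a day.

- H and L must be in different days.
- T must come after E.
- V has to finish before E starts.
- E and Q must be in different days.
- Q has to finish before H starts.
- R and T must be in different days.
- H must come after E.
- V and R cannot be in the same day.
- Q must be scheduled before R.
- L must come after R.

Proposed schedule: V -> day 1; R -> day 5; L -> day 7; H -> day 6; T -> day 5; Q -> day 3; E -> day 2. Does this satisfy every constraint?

No. R and T must be in different days is not satisfied.

E and Q must be in different days — holds.
L must come after R — holds.
Q has to finish before H starts — holds.
T must come after E — holds.
No two tasks may share a day — violated.
R and T must be in different days — violated.
H must come after E — holds.
V has to finish before E starts — holds.
H and L must be in different days — holds.
Q must be scheduled before R — holds.
V and R cannot be in the same day — holds.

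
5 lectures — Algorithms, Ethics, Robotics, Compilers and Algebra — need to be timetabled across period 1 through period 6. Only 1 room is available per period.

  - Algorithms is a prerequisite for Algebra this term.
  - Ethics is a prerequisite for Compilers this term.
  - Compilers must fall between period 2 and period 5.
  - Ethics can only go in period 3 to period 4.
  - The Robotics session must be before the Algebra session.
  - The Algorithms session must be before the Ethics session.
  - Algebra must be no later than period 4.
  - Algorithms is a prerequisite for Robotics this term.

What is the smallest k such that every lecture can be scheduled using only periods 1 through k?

The precedence chain requires at least 3 distinct periods.
With at most 1 per period and 5 lectures, at least 5 periods are needed.
Propagating the time windows through the other constraints, Compilers can't land before period 4, so the schedule must run through at least period 4.
5 works (last occupied period: period 5): for example Ethics=period 3, Algebra=period 4, Algorithms=period 1, Robotics=period 2, Compilers=period 5.

5 periods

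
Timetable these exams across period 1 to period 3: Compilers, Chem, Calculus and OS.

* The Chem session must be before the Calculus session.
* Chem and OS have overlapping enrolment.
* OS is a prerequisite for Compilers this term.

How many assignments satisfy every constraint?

Enumerating: Compilers in period 2, Calculus in period 3, OS in period 1, Chem in period 2 | OS in period 2, Chem in period 1, Compilers in period 3, Calculus in period 2 | Calculus in period 3, Chem in period 1, Compilers in period 3, OS in period 2 | Calculus -> period 3, Compilers -> period 3, Chem -> period 2, OS -> period 1.

4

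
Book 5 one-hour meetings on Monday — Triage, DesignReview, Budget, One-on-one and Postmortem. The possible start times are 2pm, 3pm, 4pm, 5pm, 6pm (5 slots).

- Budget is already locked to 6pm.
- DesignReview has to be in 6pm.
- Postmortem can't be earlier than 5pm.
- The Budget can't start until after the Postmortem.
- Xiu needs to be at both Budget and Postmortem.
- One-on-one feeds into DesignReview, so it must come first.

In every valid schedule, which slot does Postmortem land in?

Postmortem's window is 5pm–6pm.
Budget is fixed at 6pm, and Postmortem can't share a slot with Budget.
So Postmortem must be 5pm.

5pm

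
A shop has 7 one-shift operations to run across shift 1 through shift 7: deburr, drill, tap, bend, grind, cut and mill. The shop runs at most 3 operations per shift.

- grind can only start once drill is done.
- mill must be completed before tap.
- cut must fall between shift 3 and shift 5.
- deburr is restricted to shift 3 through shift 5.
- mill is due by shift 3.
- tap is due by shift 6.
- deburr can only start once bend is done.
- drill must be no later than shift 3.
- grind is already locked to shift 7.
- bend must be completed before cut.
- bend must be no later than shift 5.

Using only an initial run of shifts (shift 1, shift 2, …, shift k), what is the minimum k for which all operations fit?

The precedence chain requires at least 2 distinct shifts.
With at most 3 per shift and 7 operations, at least 3 shifts are needed.
grind can't be placed before shift 7, so the schedule must run through at least shift 7.
7 works (last occupied shift: shift 7): for example grind -> shift 7; bend -> shift 1; tap -> shift 2; cut -> shift 3; drill -> shift 1; mill -> shift 1; deburr -> shift 3.

7 shifts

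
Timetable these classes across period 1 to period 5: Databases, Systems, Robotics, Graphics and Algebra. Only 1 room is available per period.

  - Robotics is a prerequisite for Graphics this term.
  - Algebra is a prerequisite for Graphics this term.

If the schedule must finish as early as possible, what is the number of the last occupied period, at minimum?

The precedence chain requires at least 2 distinct periods.
With at most 1 per period and 5 classes, at least 5 periods are needed.
5 works (last occupied period: period 5): for example Graphics in period 3; Robotics in period 1; Databases in period 4; Algebra in period 2; Systems in period 5.

5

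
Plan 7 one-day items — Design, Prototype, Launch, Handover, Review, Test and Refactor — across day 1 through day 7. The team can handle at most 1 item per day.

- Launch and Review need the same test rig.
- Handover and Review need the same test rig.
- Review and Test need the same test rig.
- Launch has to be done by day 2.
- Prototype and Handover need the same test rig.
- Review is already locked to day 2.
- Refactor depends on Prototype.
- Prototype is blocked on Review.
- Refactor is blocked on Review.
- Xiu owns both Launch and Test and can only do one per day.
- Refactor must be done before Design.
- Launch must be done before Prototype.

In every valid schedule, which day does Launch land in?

day 1

Launch's window is day 1–day 2.
Review is fixed at day 2, and Launch can't share a day with Review.
So Launch must be day 1.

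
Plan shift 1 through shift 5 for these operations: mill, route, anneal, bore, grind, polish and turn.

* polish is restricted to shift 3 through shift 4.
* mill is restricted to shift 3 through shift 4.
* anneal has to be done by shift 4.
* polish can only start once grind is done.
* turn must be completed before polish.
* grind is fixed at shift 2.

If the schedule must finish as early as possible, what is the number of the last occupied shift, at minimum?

The precedence chain requires at least 2 distinct shifts.
mill can't be placed before shift 3, so the schedule must run through at least shift 3.
3 works (last occupied shift: shift 3): for example route=shift 1, turn=shift 1, polish=shift 3, grind=shift 2, mill=shift 3, bore=shift 1, anneal=shift 1.

shift 3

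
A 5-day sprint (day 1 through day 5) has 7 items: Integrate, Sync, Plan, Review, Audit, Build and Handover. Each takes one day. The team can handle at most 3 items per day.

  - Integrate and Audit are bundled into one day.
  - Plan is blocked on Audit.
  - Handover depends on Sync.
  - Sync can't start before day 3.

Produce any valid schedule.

Integrate=day 1, Sync=day 3, Handover=day 4, Plan=day 2, Review=day 1, Build=day 2, Audit=day 1

Checking: Sync(day 3) before Handover(day 4); Audit(day 1) before Plan(day 2); Integrate = Audit = day 1; Sync=day 3 in [day 3,day 5]; max 3 per day (cap 3).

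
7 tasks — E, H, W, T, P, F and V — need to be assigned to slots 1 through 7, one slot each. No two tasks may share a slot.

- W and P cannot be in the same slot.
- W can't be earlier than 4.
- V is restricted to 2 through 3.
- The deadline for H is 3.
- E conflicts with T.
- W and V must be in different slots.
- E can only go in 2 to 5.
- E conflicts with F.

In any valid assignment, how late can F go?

7

F at 7 is achievable: W=4; H=1; P=6; V=2; T=5; E=3; F=7.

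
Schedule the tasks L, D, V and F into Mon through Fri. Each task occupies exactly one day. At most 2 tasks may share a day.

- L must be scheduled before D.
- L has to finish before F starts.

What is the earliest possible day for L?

Downstream work caps L at Thu.
L at Mon is achievable: V -> Mon, D -> Tue, F -> Tue, L -> Mon.

Mon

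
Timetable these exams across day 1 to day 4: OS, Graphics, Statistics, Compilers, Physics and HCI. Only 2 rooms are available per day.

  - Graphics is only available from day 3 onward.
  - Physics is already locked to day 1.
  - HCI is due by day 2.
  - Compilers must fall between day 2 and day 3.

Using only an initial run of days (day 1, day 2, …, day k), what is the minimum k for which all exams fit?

3 days

With at most 2 per day and 6 exams, at least 3 days are needed.
Graphics can't be placed before day 3, so the schedule must run through at least day 3.
3 works (last occupied day: day 3): for example OS=day 2; Physics=day 1; Compilers=day 2; HCI=day 1; Graphics=day 3; Statistics=day 3.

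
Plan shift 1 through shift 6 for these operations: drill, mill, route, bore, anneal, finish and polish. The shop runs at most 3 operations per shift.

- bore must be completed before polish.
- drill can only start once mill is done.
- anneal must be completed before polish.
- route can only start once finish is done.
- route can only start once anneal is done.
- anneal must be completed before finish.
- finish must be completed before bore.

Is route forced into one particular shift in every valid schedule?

No

route can be shift 3 (e.g. finish -> shift 2, bore -> shift 3, drill -> shift 2, polish -> shift 4, anneal -> shift 1, mill -> shift 1, route -> shift 3) or shift 4 (e.g. finish in shift 2, bore in shift 3, route in shift 4, anneal in shift 1, drill in shift 2, polish in shift 4, mill in shift 1).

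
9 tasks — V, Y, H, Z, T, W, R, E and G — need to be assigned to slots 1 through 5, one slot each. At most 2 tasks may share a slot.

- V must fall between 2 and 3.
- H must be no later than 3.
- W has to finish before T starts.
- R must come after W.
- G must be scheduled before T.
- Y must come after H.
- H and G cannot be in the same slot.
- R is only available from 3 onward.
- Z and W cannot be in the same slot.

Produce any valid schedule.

G=2, T=3, W=1, V=2, Z=4, Y=4, H=1, E=5, R=3

Checking: G(2) before T(3); H(1) before Y(4); W(1) before R(3); W(1) before T(3); H(1) != G(2); Z(4) != W(1); V=2 in [2,3]; R=3 in [3,5]; H=1 in [1,3]; max 2 per slot (cap 2).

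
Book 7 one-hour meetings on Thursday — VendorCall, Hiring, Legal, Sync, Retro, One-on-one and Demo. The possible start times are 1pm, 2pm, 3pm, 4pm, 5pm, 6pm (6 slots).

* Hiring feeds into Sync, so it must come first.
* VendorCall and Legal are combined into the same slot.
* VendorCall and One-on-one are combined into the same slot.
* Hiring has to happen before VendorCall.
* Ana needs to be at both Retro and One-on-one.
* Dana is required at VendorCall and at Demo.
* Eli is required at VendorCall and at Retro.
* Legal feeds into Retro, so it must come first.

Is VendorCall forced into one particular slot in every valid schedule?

VendorCall can be 2pm (e.g. Retro in 3pm, Sync in 2pm, Legal in 2pm, VendorCall in 2pm, Demo in 1pm, Hiring in 1pm, One-on-one in 2pm) or 3pm (e.g. Demo -> 1pm; Sync -> 2pm; Hiring -> 1pm; VendorCall -> 3pm; Retro -> 4pm; Legal -> 3pm; One-on-one -> 3pm).

No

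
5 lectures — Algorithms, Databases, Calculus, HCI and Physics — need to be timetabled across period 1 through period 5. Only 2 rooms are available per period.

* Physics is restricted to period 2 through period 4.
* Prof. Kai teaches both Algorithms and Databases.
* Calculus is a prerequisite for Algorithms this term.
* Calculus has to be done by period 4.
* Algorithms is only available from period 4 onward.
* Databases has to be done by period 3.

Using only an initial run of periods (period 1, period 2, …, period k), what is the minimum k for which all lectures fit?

The precedence chain requires at least 2 distinct periods.
With at most 2 per period and 5 lectures, at least 3 periods are needed.
Algorithms can't be placed before period 4, so the schedule must run through at least period 4.
4 works (last occupied period: period 4): for example Physics -> period 2, Algorithms -> period 4, HCI -> period 2, Calculus -> period 1, Databases -> period 1.

4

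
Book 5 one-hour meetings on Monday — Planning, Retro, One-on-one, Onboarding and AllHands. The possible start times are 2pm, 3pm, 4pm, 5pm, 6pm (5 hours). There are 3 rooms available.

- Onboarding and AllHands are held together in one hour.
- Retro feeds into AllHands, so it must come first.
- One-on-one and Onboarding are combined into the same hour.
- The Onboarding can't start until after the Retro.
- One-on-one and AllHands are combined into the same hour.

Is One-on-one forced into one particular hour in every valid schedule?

No

One-on-one can be 3pm (e.g. One-on-one in 3pm; Onboarding in 3pm; AllHands in 3pm; Planning in 2pm; Retro in 2pm) or 4pm (e.g. AllHands -> 4pm, Onboarding -> 4pm, Planning -> 2pm, Retro -> 2pm, One-on-one -> 4pm).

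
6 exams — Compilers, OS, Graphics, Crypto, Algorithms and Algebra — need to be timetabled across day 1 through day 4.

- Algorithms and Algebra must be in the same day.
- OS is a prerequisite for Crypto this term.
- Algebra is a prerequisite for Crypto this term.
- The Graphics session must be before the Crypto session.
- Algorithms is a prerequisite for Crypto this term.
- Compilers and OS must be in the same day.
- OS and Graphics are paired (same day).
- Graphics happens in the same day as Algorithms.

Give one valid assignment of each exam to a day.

Compilers -> day 1, Crypto -> day 2, OS -> day 1, Algebra -> day 1, Graphics -> day 1, Algorithms -> day 1

Checking: Graphics(day 1) before Crypto(day 2); Algebra(day 1) before Crypto(day 2); OS(day 1) before Crypto(day 2); Algorithms(day 1) before Crypto(day 2); Algorithms = Algebra = day 1; Graphics = Algorithms = day 1; Compilers = OS = day 1; OS = Graphics = day 1.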